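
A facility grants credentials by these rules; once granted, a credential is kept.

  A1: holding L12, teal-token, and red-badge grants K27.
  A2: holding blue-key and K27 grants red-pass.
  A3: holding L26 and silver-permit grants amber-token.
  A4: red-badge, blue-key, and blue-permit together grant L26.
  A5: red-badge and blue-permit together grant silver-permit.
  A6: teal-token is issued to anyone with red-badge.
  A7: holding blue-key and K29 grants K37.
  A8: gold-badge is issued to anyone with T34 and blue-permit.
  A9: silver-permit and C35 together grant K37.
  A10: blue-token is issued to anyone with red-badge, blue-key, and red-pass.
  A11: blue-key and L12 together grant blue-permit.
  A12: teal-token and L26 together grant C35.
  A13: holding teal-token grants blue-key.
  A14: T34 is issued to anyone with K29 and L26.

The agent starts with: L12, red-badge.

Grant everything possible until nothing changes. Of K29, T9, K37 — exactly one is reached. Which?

K37

Holding red-badge grants teal-token (A6).
Holding teal-token grants blue-key (A13).
Holding blue-key and L12 grants blue-permit (A11).
Holding red-badge and blue-permit grants silver-permit (A5).
Holding red-badge, blue-key, and blue-permit grants L26 (A4).
Holding teal-token and L26 grants C35 (A12).
Holding silver-permit and C35 grants K37 (A9).
No rule produces K29, and it is not given. No rule produces T9, and it is not given.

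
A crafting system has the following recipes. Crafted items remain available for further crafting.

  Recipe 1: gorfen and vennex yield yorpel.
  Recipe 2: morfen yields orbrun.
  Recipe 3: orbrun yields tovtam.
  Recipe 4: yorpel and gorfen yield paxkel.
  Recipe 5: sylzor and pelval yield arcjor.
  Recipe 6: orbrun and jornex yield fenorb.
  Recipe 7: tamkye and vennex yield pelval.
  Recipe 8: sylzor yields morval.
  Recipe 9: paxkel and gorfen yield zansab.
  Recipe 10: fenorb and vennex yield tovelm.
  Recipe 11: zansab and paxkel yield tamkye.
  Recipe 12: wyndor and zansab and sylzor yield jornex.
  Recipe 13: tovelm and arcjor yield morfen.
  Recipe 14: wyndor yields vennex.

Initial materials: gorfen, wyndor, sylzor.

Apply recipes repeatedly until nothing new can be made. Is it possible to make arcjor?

Yes

Using Recipe 14, wyndor makes vennex.
Using Recipe 1, gorfen and vennex make yorpel.
yorpel and gorfen → paxkel (Recipe 4).
paxkel and gorfen → zansab (Recipe 9).
Using Recipe 11, zansab and paxkel make tamkye.
Using Recipe 7, tamkye and vennex make pelval.
sylzor and pelval → arcjor (Recipe 5).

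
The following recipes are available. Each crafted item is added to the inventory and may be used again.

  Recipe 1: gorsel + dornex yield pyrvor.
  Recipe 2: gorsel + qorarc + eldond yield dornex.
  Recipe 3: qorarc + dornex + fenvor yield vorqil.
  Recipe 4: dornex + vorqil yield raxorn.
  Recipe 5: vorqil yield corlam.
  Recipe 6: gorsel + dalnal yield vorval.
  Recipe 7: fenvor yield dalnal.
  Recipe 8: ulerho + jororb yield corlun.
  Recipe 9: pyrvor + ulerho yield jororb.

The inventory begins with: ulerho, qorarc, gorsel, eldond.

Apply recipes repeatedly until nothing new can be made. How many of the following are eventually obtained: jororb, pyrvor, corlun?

gorsel + qorarc + eldond → dornex (Recipe 2).
Using Recipe 1, gorsel and dornex make pyrvor.
Using Recipe 9, pyrvor and ulerho make jororb.
Using Recipe 8, ulerho and jororb make corlun.
jororb: reached.
pyrvor: reached.
corlun: reached.
All 3 are reached.

3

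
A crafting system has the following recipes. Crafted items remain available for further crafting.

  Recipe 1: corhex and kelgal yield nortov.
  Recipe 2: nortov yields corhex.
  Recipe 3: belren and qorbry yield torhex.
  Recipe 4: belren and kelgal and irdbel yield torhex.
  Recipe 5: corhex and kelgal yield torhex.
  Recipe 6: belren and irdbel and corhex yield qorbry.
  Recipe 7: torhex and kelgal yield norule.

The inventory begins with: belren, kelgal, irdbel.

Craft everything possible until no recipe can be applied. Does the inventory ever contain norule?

belren and kelgal and irdbel → torhex (Recipe 4).
torhex and kelgal → norule (Recipe 7).

Yes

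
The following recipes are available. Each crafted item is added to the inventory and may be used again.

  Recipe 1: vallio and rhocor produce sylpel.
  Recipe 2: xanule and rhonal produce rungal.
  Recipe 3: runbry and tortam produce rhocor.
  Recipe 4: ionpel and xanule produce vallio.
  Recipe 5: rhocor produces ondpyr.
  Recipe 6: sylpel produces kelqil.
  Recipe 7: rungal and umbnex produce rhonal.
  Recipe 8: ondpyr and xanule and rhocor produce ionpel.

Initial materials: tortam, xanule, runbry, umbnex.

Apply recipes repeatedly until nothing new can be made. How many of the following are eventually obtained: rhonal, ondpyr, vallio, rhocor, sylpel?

Using Recipe 3, runbry and tortam make rhocor.
Using Recipe 5, rhocor makes ondpyr.
ondpyr and xanule and rhocor → ionpel (Recipe 8).
Using Recipe 4, ionpel and xanule make vallio.
Using Recipe 1, vallio and rhocor make sylpel.
rhonal would need rungal and umbnex (Recipe 7), but rungal is never obtained.
ondpyr: reached.
vallio: reached.
rhocor: reached.
sylpel: reached.
Reached: ondpyr, vallio, rhocor, and sylpel — 4 of the 5.

4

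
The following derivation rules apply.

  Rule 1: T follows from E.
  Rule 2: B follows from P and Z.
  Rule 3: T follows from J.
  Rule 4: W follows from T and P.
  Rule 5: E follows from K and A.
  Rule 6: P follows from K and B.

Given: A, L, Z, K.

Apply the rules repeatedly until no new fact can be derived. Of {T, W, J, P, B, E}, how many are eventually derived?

2

K and A hold, so E follows (Rule 5).
From E, Rule 1 gives T.
T: reached.
W would need T and P (Rule 4), but P is never established.
No rule produces J, and it is not given.
P would need K and B (Rule 6), but B is never established.
B would need P and Z (Rule 2), but P is never established.
E: reached.
Reached: T and E — 2 of the 6.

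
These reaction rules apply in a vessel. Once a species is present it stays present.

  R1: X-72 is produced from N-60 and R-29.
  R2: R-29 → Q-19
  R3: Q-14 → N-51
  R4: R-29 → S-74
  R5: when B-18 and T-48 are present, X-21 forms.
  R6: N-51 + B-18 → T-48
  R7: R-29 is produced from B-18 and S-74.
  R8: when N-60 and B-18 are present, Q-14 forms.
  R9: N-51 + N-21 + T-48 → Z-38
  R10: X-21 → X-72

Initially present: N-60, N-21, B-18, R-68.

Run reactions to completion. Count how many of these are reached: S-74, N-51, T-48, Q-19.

2

N-60 and B-18 present → Q-14 forms (R8).
Q-14 present → N-51 forms (R3).
N-51 and B-18 present → T-48 forms (R6).
S-74 would need R-29 (R4), but R-29 never forms.
N-51: reached.
T-48: reached.
Q-19 would need R-29 (R2), but R-29 never forms.
Reached: N-51 and T-48 — 2 of the 4.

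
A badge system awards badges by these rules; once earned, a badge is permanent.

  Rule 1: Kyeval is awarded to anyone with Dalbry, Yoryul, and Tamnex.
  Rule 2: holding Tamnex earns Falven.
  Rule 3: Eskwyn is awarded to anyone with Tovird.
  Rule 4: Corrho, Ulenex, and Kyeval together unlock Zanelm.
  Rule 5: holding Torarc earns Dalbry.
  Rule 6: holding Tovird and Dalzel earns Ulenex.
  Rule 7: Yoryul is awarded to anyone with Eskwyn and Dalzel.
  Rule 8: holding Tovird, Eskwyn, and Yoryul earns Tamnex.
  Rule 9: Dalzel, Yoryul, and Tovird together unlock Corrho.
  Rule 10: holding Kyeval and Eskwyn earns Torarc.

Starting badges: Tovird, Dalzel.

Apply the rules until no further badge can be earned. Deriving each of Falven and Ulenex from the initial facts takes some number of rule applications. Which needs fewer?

Ulenex: With Tovird and Dalzel, Ulenex is earned (Rule 6). [1 rule application]
Falven: With Tovird, Eskwyn is earned (Rule 3). With Eskwyn and Dalzel, Yoryul is earned (Rule 7). With Tovird, Eskwyn, and Yoryul, Tamnex is earned (Rule 8). With Tamnex, Falven is earned (Rule 2). [4 rule applications]
Ulenex needs fewer.

Ulenex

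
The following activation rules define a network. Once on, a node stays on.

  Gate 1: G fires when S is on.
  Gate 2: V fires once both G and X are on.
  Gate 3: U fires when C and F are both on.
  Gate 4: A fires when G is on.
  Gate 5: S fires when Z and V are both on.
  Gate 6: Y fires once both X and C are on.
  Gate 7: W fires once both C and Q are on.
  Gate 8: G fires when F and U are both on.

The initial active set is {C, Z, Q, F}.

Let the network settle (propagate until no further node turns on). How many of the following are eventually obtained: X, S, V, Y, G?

C and F are on, so U fires (Gate 3).
F and U are on, so G fires (Gate 8).
No rule produces X, and it is not given.
S would need Z and V (Gate 5), but V never turns on.
V would need G and X (Gate 2), but X never turns on.
Y would need X and C (Gate 6), but X never turns on.
G: reached.
Reached: G — 1 of the 5.

1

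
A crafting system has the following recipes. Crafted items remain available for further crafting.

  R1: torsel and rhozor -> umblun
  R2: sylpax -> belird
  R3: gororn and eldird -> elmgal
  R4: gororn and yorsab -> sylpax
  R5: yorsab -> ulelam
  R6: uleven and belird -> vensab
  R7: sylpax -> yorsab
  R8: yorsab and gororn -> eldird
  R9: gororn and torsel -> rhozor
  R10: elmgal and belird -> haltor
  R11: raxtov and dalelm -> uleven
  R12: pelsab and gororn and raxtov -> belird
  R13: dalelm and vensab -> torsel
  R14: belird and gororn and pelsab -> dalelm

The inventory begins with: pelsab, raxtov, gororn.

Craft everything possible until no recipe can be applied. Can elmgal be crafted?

No

elmgal would need gororn and eldird (R3), but eldird is never obtained.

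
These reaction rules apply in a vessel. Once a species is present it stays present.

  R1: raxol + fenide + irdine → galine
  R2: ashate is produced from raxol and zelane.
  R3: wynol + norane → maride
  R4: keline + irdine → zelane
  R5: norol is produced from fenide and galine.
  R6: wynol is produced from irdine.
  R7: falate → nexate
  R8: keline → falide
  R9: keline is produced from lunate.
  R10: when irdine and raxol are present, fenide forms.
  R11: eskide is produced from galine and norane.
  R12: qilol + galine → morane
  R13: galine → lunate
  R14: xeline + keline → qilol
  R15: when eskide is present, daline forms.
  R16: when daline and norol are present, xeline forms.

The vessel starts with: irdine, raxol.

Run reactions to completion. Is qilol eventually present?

qilol would need xeline and keline (R14), but xeline never forms.

No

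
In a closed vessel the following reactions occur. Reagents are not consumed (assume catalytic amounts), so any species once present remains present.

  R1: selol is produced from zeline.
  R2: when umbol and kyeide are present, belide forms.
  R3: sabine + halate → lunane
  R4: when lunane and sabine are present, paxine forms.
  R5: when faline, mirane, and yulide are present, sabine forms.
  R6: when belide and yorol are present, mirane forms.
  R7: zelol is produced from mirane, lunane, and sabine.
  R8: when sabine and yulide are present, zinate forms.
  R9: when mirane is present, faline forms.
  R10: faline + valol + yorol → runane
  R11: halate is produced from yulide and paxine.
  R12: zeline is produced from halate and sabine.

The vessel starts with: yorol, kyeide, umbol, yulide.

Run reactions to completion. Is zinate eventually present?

umbol and kyeide present → belide forms (R2).
belide and yorol present → mirane forms (R6).
mirane present → faline forms (R9).
faline, mirane, and yulide present → sabine forms (R5).
sabine and yulide present → zinate forms (R8).

Yes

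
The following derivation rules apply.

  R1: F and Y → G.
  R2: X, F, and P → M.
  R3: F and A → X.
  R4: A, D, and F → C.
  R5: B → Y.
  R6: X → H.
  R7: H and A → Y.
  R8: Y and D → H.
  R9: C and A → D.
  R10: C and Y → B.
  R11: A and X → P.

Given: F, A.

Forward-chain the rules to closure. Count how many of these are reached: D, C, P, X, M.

F and A hold, so X follows (R3).
A and X hold, so P follows (R11).
X, F, and P hold, so M follows (R2).
D would need C and A (R9), but C is never established.
C would need A, D, and F (R4), but D is never established.
P: reached.
X: reached.
M: reached.
Reached: P, X, and M — 3 of the 5.

3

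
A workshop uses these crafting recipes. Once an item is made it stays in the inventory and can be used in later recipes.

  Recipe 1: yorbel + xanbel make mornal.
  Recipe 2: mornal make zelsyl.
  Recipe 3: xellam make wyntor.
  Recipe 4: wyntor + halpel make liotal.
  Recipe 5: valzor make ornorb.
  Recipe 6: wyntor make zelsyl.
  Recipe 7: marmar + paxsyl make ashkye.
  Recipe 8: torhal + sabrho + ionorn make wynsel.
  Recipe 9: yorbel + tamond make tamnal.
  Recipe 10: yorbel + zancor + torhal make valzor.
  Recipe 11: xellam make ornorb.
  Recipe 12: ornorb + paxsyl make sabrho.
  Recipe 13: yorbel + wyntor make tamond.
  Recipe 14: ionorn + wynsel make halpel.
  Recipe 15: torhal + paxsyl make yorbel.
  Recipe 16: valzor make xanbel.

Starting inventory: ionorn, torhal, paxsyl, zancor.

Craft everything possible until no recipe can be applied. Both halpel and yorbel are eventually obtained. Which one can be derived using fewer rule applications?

yorbel: torhal + paxsyl → yorbel (Recipe 15). [1 rule application]
halpel: Using Recipe 15, torhal and paxsyl make yorbel. Using Recipe 10, yorbel, zancor, and torhal make valzor. valzor → ornorb (Recipe 5). Using Recipe 12, ornorb and paxsyl make sabrho. torhal + sabrho + ionorn → wynsel (Recipe 8). Using Recipe 14, ionorn and wynsel make halpel. [6 rule applications]
yorbel needs fewer.

yorbel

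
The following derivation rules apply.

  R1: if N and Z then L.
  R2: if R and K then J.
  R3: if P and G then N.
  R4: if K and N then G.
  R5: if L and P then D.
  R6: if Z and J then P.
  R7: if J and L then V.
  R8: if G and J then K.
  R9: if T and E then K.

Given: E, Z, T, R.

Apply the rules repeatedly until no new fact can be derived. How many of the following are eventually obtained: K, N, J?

From T and E, R9 gives K.
R and K hold, so J follows (R2).
K: reached.
N would need P and G (R3), but G is never established.
J: reached.
Reached: K and J — 2 of the 3.

2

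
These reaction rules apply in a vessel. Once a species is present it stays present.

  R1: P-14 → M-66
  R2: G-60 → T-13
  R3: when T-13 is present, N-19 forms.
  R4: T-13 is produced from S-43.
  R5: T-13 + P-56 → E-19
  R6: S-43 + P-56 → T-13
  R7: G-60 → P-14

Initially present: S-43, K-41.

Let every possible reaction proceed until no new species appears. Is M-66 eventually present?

M-66 would need P-14 (R1), but P-14 never forms.

No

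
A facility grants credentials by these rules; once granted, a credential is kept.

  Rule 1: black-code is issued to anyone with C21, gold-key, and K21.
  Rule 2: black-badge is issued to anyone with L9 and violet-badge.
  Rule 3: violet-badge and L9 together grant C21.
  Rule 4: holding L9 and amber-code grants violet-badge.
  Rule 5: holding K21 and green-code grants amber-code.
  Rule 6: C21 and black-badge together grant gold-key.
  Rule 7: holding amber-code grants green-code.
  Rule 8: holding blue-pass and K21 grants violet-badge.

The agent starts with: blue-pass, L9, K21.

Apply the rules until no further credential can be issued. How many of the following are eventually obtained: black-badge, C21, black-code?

Holding blue-pass and K21 grants violet-badge (Rule 8).
Holding violet-badge and L9 grants C21 (Rule 3).
Holding L9 and violet-badge grants black-badge (Rule 2).
Holding C21 and black-badge grants gold-key (Rule 6).
Holding C21, gold-key, and K21 grants black-code (Rule 1).
black-badge: reached.
C21: reached.
black-code: reached.
All 3 are reached.

3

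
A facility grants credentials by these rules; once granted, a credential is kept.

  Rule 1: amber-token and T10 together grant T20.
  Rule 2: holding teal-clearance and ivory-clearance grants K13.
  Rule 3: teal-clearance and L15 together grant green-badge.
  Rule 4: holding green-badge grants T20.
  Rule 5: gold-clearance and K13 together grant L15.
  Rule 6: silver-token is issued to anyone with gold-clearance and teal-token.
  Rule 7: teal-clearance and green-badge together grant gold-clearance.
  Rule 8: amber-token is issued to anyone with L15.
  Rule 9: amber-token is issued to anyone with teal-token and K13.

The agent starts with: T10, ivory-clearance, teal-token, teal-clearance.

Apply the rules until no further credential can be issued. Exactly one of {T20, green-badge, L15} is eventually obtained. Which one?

Holding teal-clearance and ivory-clearance grants K13 (Rule 2).
Holding teal-token and K13 grants amber-token (Rule 9).
Holding amber-token and T10 grants T20 (Rule 1).
L15 would need gold-clearance and K13 (Rule 5), but gold-clearance is never granted. green-badge would need teal-clearance and L15 (Rule 3), but L15 is never granted.

T20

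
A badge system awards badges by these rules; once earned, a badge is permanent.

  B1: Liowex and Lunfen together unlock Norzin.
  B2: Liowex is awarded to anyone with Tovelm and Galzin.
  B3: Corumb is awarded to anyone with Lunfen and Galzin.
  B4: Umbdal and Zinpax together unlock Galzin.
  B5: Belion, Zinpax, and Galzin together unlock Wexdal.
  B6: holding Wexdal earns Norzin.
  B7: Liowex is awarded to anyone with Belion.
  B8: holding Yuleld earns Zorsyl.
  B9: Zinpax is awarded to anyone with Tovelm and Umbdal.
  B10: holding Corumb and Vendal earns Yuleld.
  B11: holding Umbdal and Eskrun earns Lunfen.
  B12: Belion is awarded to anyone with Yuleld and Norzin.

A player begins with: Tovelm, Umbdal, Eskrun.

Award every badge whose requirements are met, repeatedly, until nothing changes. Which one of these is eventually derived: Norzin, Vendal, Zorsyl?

With Tovelm and Umbdal, Zinpax is earned (B9).
With Umbdal and Eskrun, Lunfen is earned (B11).
With Umbdal and Zinpax, Galzin is earned (B4).
With Tovelm and Galzin, Liowex is earned (B2).
With Liowex and Lunfen, Norzin is earned (B1).
Zorsyl would need Yuleld (B8), but Yuleld is never earned. No rule produces Vendal, and it is not given.

Norzin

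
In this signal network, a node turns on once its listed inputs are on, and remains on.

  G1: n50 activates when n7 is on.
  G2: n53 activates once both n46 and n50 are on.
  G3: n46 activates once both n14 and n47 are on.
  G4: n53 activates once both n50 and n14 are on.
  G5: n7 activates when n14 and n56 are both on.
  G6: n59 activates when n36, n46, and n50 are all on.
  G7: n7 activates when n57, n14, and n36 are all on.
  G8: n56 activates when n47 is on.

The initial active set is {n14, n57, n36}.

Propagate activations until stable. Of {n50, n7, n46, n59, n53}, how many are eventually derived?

n57, n14, and n36 are on, so n7 activates (G7).
G1: n7 on → n50 on.
n50 and n14 are on, so n53 activates (G4).
n50: reached.
n7: reached.
n46 would need n14 and n47 (G3), but n47 never turns on.
n59 would need n36, n46, and n50 (G6), but n46 never turns on.
n53: reached.
Reached: n50, n7, and n53 — 3 of the 5.

3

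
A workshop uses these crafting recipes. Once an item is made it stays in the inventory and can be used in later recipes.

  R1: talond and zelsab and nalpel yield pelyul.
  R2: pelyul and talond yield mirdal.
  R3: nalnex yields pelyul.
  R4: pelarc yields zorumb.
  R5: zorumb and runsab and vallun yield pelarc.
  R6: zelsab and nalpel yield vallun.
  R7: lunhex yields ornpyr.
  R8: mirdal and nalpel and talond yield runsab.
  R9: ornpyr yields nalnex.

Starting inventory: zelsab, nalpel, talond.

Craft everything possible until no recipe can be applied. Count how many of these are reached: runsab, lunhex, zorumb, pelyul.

Using R1, talond, zelsab, and nalpel make pelyul.
pelyul and talond → mirdal (R2).
Using R8, mirdal, nalpel, and talond make runsab.
runsab: reached.
No rule produces lunhex, and it is not given.
zorumb would need pelarc (R4), but pelarc is never obtained.
pelyul: reached.
Reached: runsab and pelyul — 2 of the 4.

2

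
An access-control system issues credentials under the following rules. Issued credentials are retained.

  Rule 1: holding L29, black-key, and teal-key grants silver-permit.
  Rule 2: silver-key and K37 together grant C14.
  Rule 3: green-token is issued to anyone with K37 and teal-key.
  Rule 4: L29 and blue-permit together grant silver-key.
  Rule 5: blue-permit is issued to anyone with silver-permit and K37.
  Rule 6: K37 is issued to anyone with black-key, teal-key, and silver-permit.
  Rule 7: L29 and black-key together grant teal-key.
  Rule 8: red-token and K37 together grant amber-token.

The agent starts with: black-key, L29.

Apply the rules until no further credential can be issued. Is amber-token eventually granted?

amber-token would need red-token and K37 (Rule 8), but red-token is never granted.

No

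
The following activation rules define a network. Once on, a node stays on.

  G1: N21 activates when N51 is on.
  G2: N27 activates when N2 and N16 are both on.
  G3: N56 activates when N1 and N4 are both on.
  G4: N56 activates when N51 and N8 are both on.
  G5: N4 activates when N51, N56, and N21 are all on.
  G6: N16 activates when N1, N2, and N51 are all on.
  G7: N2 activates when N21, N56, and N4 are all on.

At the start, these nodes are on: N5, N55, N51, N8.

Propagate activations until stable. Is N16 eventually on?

N16 would need N1, N2, and N51 (G6), but N1 never turns on.

No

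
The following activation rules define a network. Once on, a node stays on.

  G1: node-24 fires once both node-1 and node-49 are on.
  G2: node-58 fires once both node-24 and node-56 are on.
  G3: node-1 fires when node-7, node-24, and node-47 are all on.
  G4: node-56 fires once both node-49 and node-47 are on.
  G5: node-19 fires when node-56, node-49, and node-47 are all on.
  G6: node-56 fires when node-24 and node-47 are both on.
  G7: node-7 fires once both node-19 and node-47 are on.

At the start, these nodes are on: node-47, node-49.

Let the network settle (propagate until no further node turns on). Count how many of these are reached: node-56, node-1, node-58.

1

G4: node-49 and node-47 on → node-56 on.
node-56: reached.
node-1 would need node-7, node-24, and node-47 (G3), but node-24 never turns on.
node-58 would need node-24 and node-56 (G2), but node-24 never turns on.
Reached: node-56 — 1 of the 3.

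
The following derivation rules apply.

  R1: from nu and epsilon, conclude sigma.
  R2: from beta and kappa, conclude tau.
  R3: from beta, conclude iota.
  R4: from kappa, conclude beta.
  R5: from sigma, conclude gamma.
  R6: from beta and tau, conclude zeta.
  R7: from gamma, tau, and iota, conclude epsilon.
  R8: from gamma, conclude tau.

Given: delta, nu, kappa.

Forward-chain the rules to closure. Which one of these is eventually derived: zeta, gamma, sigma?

zeta

From kappa, R4 gives beta.
From beta and kappa, R2 gives tau.
From beta and tau, R6 gives zeta.
sigma would need nu and epsilon (R1), but epsilon is never established. gamma would need sigma (R5), but sigma is never established.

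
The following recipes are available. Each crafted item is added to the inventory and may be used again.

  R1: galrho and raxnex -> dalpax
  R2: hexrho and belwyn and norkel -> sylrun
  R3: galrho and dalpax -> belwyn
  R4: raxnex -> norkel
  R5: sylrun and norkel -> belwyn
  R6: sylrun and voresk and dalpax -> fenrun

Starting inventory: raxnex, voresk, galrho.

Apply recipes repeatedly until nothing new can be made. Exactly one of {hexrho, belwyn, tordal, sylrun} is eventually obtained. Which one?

belwyn

Using R1, galrho and raxnex make dalpax.
galrho and dalpax -> belwyn (R3).
sylrun would need hexrho, belwyn, and norkel (R2), but hexrho is never obtained. No rule produces tordal, and it is not given. No rule produces hexrho, and it is not given.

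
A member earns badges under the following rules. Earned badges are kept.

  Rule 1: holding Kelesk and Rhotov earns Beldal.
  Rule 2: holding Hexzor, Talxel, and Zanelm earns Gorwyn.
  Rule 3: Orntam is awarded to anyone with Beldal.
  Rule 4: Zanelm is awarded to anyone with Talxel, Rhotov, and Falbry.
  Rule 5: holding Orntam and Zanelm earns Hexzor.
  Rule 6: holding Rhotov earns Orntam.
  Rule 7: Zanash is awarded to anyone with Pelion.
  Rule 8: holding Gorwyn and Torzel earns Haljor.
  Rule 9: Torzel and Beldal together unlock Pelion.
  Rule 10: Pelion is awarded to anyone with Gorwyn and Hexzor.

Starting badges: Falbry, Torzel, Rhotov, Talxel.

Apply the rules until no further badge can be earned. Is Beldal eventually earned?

No

Beldal would need Kelesk and Rhotov (Rule 1), but Kelesk is never earned.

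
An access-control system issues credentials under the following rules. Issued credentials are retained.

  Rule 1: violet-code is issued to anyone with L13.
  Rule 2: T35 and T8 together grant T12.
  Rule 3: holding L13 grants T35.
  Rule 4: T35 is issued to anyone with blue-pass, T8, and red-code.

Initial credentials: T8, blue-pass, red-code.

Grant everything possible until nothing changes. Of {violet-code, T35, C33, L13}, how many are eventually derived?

Holding blue-pass, T8, and red-code grants T35 (Rule 4).
violet-code would need L13 (Rule 1), but L13 is never granted.
T35: reached.
No rule produces C33, and it is not given.
No rule produces L13, and it is not given.
Reached: T35 — 1 of the 4.

1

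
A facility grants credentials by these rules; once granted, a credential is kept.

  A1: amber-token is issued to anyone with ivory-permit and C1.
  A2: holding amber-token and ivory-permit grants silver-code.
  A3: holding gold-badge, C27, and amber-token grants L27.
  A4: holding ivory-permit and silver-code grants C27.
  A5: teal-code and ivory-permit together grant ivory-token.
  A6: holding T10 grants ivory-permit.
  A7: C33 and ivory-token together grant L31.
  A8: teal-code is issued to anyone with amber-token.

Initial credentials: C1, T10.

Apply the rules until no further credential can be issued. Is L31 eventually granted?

L31 would need C33 and ivory-token (A7), but C33 is never granted.

No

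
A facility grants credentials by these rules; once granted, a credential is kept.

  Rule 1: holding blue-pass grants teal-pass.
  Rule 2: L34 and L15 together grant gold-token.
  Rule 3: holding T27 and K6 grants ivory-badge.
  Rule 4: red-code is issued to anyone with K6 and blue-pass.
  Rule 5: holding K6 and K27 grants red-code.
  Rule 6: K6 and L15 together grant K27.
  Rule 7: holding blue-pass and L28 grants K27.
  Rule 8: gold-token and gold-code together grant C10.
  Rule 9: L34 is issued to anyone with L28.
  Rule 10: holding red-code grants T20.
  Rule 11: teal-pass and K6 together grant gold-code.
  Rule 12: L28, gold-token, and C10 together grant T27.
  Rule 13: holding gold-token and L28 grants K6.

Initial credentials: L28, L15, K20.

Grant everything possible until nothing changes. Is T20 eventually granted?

Yes

Holding L28 grants L34 (Rule 9).
Holding L34 and L15 grants gold-token (Rule 2).
Holding gold-token and L28 grants K6 (Rule 13).
Holding K6 and L15 grants K27 (Rule 6).
Holding K6 and K27 grants red-code (Rule 5).
Holding red-code grants T20 (Rule 10).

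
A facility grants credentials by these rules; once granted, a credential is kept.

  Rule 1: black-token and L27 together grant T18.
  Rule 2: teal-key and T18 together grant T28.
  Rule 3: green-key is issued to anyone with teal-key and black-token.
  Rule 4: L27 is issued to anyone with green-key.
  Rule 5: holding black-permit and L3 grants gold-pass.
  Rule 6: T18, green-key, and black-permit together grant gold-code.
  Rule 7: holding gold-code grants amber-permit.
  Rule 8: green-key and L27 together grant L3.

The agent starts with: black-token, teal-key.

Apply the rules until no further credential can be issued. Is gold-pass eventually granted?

No

gold-pass would need black-permit and L3 (Rule 5), but black-permit is never granted.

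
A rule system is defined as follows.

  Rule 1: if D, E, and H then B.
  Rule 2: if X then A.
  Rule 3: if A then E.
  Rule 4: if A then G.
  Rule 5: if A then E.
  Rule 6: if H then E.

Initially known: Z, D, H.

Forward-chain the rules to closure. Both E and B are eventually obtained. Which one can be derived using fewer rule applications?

E: From H, Rule 6 gives E. [1 rule application]
B: From H, Rule 6 gives E. From D, E, and H, Rule 1 gives B. [2 rule applications]
E needs fewer.

E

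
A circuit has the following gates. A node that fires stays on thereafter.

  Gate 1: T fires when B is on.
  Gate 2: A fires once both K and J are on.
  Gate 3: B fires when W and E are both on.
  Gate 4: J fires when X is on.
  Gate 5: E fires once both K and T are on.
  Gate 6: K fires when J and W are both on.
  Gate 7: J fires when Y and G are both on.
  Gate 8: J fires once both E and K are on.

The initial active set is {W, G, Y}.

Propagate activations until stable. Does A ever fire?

Gate 7: Y and G on → J on.
J and W are on, so K fires (Gate 6).
Gate 2: K and J on → A on.

Yes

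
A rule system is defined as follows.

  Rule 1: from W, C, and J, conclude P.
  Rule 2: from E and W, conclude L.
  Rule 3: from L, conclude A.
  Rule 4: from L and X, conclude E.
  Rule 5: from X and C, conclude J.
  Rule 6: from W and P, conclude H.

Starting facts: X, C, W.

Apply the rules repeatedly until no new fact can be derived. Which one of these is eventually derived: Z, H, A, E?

X and C hold, so J follows (Rule 5).
W, C, and J hold, so P follows (Rule 1).
From W and P, Rule 6 gives H.
A would need L (Rule 3), but L is never established. E would need L and X (Rule 4), but L is never established. No rule produces Z, and it is not given.

H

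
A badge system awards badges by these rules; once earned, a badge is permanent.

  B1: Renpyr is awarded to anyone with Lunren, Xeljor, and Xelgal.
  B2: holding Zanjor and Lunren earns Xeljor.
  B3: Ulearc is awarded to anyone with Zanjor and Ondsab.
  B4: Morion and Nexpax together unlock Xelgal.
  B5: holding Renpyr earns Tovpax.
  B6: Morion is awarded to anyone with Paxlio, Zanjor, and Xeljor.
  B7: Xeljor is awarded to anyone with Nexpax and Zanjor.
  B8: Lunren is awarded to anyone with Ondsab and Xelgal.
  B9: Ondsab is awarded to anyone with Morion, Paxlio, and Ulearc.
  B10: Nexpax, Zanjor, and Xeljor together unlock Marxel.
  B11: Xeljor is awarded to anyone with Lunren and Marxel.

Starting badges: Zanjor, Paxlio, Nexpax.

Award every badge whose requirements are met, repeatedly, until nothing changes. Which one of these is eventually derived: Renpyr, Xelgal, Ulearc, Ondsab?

Xelgal

With Nexpax and Zanjor, Xeljor is earned (B7).
With Paxlio, Zanjor, and Xeljor, Morion is earned (B6).
With Morion and Nexpax, Xelgal is earned (B4).
Renpyr would need Lunren, Xeljor, and Xelgal (B1), but Lunren is never earned. Ulearc would need Zanjor and Ondsab (B3), but Ondsab is never earned. Ondsab would need Morion, Paxlio, and Ulearc (B9), but Ulearc is never earned.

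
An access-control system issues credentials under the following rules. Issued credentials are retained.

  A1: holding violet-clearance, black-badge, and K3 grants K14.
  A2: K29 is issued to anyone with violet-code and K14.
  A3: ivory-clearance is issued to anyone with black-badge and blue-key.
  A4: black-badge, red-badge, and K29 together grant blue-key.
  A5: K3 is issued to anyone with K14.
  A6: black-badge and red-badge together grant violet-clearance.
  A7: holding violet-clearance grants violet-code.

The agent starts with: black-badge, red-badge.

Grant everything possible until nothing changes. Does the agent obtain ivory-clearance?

ivory-clearance would need black-badge and blue-key (A3), but blue-key is never granted.

No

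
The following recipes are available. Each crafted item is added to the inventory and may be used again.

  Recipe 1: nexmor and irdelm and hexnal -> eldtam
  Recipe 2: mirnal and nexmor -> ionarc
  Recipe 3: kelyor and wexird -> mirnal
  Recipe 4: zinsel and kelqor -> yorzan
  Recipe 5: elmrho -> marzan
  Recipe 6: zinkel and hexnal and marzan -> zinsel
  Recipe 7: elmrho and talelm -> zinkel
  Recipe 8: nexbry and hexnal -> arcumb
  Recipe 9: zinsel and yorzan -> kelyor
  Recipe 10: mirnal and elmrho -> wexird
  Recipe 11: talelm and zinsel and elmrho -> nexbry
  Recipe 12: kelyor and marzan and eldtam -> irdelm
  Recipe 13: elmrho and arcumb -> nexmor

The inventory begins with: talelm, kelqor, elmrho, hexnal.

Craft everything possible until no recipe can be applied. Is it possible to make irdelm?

No

irdelm would need kelyor, marzan, and eldtam (Recipe 12), but eldtam is never obtained.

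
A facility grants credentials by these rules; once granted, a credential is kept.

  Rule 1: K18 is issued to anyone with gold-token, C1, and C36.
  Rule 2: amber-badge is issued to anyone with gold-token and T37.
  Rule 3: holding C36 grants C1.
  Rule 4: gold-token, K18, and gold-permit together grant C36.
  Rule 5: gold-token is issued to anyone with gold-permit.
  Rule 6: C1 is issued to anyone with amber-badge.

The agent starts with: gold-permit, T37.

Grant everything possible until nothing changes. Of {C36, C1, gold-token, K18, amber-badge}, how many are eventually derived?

Holding gold-permit grants gold-token (Rule 5).
Holding gold-token and T37 grants amber-badge (Rule 2).
Holding amber-badge grants C1 (Rule 6).
C36 would need gold-token, K18, and gold-permit (Rule 4), but K18 is never granted.
C1: reached.
gold-token: reached.
K18 would need gold-token, C1, and C36 (Rule 1), but C36 is never granted.
amber-badge: reached.
Reached: C1, gold-token, and amber-badge — 3 of the 5.

3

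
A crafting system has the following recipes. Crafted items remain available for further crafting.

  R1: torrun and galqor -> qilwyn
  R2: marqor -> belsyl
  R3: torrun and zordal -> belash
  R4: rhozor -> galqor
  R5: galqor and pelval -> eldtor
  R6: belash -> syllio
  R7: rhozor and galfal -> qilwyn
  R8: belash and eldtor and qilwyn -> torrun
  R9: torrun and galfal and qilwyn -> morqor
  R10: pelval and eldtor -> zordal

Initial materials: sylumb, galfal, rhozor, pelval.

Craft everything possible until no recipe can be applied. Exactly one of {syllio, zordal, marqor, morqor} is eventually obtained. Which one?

zordal

rhozor -> galqor (R4).
Using R5, galqor and pelval make eldtor.
pelval and eldtor -> zordal (R10).
syllio would need belash (R6), but belash is never obtained. No rule produces marqor, and it is not given. morqor would need torrun, galfal, and qilwyn (R9), but torrun is never obtained.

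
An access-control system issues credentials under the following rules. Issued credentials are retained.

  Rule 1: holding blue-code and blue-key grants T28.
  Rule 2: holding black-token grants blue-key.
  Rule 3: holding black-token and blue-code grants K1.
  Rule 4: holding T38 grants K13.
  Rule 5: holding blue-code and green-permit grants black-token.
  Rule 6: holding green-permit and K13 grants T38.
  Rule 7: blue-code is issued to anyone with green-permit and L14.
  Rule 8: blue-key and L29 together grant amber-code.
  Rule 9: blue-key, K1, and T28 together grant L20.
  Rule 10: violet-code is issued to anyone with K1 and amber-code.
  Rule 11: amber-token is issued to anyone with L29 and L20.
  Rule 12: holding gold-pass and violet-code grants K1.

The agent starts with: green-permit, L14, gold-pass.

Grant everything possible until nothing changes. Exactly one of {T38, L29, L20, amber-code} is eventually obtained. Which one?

L20

Holding green-permit and L14 grants blue-code (Rule 7).
Holding blue-code and green-permit grants black-token (Rule 5).
Holding black-token and blue-code grants K1 (Rule 3).
Holding black-token grants blue-key (Rule 2).
Holding blue-code and blue-key grants T28 (Rule 1).
Holding blue-key, K1, and T28 grants L20 (Rule 9).
No rule produces L29, and it is not given. T38 would need green-permit and K13 (Rule 6), but K13 is never granted. amber-code would need blue-key and L29 (Rule 8), but L29 is never granted.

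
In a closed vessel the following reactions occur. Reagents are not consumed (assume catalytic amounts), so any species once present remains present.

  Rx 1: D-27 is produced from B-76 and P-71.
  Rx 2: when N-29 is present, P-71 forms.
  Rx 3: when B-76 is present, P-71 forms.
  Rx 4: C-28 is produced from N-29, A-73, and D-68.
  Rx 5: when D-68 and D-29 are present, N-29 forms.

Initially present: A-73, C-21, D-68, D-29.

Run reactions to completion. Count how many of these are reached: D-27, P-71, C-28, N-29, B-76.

3

D-68 and D-29 present → N-29 forms (Rx 5).
N-29, A-73, and D-68 present → C-28 forms (Rx 4).
N-29 present → P-71 forms (Rx 2).
D-27 would need B-76 and P-71 (Rx 1), but B-76 never forms.
P-71: reached.
C-28: reached.
N-29: reached.
No rule produces B-76, and it is not given.
Reached: P-71, C-28, and N-29 — 3 of the 5.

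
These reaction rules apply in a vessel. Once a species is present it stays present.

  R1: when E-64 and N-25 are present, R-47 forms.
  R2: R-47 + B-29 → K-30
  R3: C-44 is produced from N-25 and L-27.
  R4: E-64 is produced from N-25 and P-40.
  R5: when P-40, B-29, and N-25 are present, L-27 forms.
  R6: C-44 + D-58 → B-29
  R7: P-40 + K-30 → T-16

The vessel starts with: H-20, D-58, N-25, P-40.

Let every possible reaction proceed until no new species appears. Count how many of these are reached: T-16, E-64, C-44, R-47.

2

N-25 and P-40 present → E-64 forms (R4).
E-64 and N-25 present → R-47 forms (R1).
T-16 would need P-40 and K-30 (R7), but K-30 never forms.
E-64: reached.
C-44 would need N-25 and L-27 (R3), but L-27 never forms.
R-47: reached.
Reached: E-64 and R-47 — 2 of the 4.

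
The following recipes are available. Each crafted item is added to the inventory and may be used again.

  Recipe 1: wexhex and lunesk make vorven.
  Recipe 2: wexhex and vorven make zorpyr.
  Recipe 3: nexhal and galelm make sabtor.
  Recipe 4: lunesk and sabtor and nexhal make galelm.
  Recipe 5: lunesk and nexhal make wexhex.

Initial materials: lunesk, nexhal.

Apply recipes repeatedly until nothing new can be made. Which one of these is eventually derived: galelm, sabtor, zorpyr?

lunesk and nexhal → wexhex (Recipe 5).
wexhex and lunesk → vorven (Recipe 1).
wexhex and vorven → zorpyr (Recipe 2).
galelm would need lunesk, sabtor, and nexhal (Recipe 4), but sabtor is never obtained. sabtor would need nexhal and galelm (Recipe 3), but galelm is never obtained.

zorpyr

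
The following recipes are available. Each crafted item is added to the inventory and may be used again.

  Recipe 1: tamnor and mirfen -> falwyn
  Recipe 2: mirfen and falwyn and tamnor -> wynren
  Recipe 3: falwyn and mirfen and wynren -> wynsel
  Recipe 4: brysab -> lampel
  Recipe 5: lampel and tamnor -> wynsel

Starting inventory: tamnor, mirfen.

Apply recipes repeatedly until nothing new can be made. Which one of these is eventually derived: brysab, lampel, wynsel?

wynsel

Using Recipe 1, tamnor and mirfen make falwyn.
Using Recipe 2, mirfen, falwyn, and tamnor make wynren.
Using Recipe 3, falwyn, mirfen, and wynren make wynsel.
lampel would need brysab (Recipe 4), but brysab is never obtained. No rule produces brysab, and it is not given.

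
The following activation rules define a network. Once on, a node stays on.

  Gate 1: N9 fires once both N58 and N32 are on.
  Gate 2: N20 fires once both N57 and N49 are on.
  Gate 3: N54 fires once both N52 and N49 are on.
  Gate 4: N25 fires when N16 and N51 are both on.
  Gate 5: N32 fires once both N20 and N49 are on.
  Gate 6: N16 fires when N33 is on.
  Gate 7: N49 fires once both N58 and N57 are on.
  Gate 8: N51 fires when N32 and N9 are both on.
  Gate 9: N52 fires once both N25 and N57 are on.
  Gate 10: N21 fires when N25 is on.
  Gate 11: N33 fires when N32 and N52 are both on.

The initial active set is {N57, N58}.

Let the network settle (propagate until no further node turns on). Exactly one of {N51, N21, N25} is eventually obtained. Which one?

Gate 7: N58 and N57 on → N49 on.
Gate 2: N57 and N49 on → N20 on.
Gate 5: N20 and N49 on → N32 on.
Gate 1: N58 and N32 on → N9 on.
N32 and N9 are on, so N51 fires (Gate 8).
N21 would need N25 (Gate 10), but N25 never turns on. N25 would need N16 and N51 (Gate 4), but N16 never turns on.

N51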